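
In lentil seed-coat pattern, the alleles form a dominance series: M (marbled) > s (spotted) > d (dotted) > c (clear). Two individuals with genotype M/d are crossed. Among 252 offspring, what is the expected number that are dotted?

Cross: M/d × M/d
Allele dominance: M > s > d > c
Offspring genotypes: 1 M/M, 2 M/d, 1 d/d
Phenotype counts: 3 marbled, 1 dotted
dotted: 1 out of 4 → fraction 1/4
Expected count = 1/4 × 252 = 63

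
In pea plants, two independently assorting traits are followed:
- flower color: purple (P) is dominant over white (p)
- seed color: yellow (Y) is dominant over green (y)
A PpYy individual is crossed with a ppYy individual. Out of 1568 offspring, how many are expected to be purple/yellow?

Dihybrid cross PpYy × ppYy — consider each gene separately:
flower color: Pp × pp → 2 Pp, 2 pp → 2 P_ : 2 pp (out of 4)
seed color: Yy × Yy → 1 YY, 2 Yy, 1 yy → 3 Y_ : 1 yy (out of 4)
Combine (counts out of 4 × 4 = 16): purple/yellow (P_Y_) = 2×3 = 6; purple/green (P_yy) = 2×1 = 2; white/yellow (ppY_) = 2×3 = 6; white/green (ppyy) = 2×1 = 2
Phenotype counts (out of 16): 6 purple/yellow, 2 purple/green, 6 white/yellow, 2 white/green
purple/yellow: 6 out of 16 → fraction 3/8
Expected count = 3/8 × 1568 = 588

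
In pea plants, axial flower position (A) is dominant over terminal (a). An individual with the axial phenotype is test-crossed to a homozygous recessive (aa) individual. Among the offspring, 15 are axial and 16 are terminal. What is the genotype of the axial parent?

Test cross: ? × aa
Offspring: 15 axial, 16 terminal — approximately 1:1.
A 1:1 ratio in a test cross indicates the unknown parent is heterozygous (Aa).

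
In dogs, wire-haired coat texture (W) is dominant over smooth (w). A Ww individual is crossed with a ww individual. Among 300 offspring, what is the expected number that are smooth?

Punnett square for Ww × ww:
Offspring genotypes: 2 Ww, 2 ww
wire-haired: 2, smooth: 2
smooth: 2 out of 4 → fraction 1/2
Expected count = 1/2 × 300 = 150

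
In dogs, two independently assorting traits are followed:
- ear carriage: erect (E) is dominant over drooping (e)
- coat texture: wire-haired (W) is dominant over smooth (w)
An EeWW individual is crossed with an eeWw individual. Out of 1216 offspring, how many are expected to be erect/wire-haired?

Dihybrid cross EeWW × eeWw — consider each gene separately:
ear carriage: Ee × ee → 2 Ee, 2 ee → 2 E_ : 2 ee (out of 4)
coat texture: WW × Ww → 2 WW, 2 Ww → 4 W_ (out of 4)
Combine (counts out of 4 × 4 = 16): erect/wire-haired (E_W_) = 2×4 = 8; drooping/wire-haired (eeW_) = 2×4 = 8
Phenotype counts (out of 16): 8 erect/wire-haired, 8 drooping/wire-haired
erect/wire-haired: 8 out of 16 → fraction 1/2
Expected count = 1/2 × 1216 = 608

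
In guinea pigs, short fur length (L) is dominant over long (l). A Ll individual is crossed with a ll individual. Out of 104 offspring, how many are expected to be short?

Punnett square for Ll × ll:
Offspring genotypes: 2 Ll, 2 ll
short: 2, long: 2
short: 2 out of 4 → fraction 1/2
Expected count = 1/2 × 104 = 52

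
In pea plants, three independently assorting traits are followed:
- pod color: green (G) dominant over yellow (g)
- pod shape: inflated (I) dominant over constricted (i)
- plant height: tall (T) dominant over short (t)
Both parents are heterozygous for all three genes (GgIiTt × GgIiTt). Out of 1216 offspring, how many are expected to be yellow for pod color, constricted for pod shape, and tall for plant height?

Trihybrid cross: GgIiTt × GgIiTt
Each trait segregates independently with a 3:1 phenotypic ratio, so each gene contributes 3/4 (dominant) or 1/4 (recessive).
Target: yellow (pod color), constricted (pod shape), tall (plant height)
Probability = product of independent per-trait probabilities
= 1/4 × 1/4 × 3/4 = 3/64
Expected count = 3/64 × 1216 = 57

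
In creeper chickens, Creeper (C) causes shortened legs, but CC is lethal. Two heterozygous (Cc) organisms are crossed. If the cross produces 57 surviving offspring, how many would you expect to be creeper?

Cross: Cc × Cc
Punnett square offspring (before lethality): 1 CC, 2 Cc, 1 cc
The CC genotype is lethal (embryos die); surviving offspring: 2 Cc, 1 cc
creeper: 2 out of 3 → fraction 2/3
Expected count = 2/3 × 57 = 38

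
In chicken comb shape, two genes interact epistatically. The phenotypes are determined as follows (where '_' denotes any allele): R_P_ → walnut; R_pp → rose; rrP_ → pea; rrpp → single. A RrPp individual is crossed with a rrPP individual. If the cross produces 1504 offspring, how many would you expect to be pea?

Cross: RrPp × rrPP — consider each gene separately:
R gene: Rr × rr → 2 Rr, 2 rr → 2 R_ : 2 rr (out of 4)
P gene: Pp × PP → 2 PP, 2 Pp → 4 P_ (out of 4)
Genotype classes (out of 4 × 4 = 16): R_P_ = 2×4 = 8; rrP_ = 2×4 = 8
Apply the phenotype rules: R_P_ (8) → walnut; rrP_ (8) → pea
Phenotype counts (out of 16): 8 walnut, 8 pea
pea: 8 out of 16 → fraction 1/2
Expected count = 1/2 × 1504 = 752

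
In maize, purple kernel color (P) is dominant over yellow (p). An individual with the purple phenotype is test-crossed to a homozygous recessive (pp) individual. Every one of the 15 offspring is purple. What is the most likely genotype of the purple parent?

Test cross: ? × pp
All offspring are purple.
If the unknown parent were heterozygous (Pp), about half of 15 offspring would be yellow; none are. The unknown parent is most likely homozygous dominant (PP).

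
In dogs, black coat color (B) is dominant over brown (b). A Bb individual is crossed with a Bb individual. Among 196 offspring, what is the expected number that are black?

Punnett square for Bb × Bb:
Offspring genotypes: 1 BB, 2 Bb, 1 bb
black: 3, brown: 1
black: 3 out of 4 → fraction 3/4
Expected count = 3/4 × 196 = 147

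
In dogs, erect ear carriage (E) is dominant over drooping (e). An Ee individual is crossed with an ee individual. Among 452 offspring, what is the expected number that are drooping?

Punnett square for Ee × ee:
Offspring genotypes: 2 Ee, 2 ee
erect: 2, drooping: 2
drooping: 2 out of 4 → fraction 1/2
Expected count = 1/2 × 452 = 226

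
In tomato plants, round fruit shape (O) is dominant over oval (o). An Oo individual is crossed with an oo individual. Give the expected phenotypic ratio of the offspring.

Punnett square for Oo × oo:
Offspring genotypes: 2 Oo, 2 oo
round: 2, oval: 2
Ratio: 1:1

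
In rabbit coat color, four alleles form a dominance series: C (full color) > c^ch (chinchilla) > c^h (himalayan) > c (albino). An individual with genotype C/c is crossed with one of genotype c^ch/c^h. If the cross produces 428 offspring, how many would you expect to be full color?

Cross: C/c × c^ch/c^h
Allele dominance: C > c^ch > c^h > c
Offspring genotypes: 1 C/c^ch, 1 C/c^h, 1 c^ch/c, 1 c^h/c
Phenotype counts: 2 full color, 1 chinchilla, 1 himalayan
full color: 2 out of 4 → fraction 1/2
Expected count = 1/2 × 428 = 214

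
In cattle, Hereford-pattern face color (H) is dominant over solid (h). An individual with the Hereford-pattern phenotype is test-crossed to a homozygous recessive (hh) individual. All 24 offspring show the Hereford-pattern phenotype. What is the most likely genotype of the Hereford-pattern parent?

Test cross: ? × hh
All offspring are Hereford-pattern.
If the unknown parent were heterozygous (Hh), about half of 24 offspring would be solid; none are. The unknown parent is most likely homozygous dominant (HH).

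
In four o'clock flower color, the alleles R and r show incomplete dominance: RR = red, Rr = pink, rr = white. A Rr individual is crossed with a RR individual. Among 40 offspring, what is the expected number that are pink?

Punnett square for Rr × RR:
Offspring genotypes: 2 RR, 2 Rr
Phenotype counts: 2 red, 2 pink
pink: 2 out of 4 → fraction 1/2
Expected count = 1/2 × 40 = 20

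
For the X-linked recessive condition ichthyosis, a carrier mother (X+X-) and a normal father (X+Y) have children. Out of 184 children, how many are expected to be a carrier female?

Cross: X+X- × X+Y
Offspring: 1 X+X+, 1 X+Y, 1 X+X-, 1 X-Y
Probability of a carrier female: 1/4
Expected count = 1/4 × 184 = 46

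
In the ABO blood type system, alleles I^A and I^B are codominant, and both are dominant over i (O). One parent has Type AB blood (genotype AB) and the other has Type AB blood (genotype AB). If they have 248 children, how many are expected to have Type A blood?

Cross: AB × AB
Possible offspring genotypes: 1 AA, 2 AB, 1 BB
Blood type counts: 1 Type A, 2 Type AB, 1 Type B
Probability of Type A: 1/4
Expected count = 1/4 × 248 = 62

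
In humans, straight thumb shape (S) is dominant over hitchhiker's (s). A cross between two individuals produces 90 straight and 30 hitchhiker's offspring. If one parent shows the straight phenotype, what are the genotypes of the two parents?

Observed offspring: 90 straight, 30 hitchhiker's
The observed ratio simplifies to 3:1. Hitchhiker's (ss) offspring appear, so each parent must contribute one s allele. The parent stated to show straight carries S, so it is Ss. The other parent is then either Ss or ss: Ss × ss would give a 1:1 split, whereas Ss × Ss gives 3:1 — matching the data. So both parents are heterozygous (Ss × Ss).
Parent genotypes: Ss × Ss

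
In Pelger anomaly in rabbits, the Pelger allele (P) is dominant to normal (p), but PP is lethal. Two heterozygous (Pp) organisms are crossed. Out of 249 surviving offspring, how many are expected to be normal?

Cross: Pp × Pp
Punnett square offspring (before lethality): 1 PP, 2 Pp, 1 pp
The PP genotype is lethal (embryos die); surviving offspring: 2 Pp, 1 pp
normal: 1 out of 3 → fraction 1/3
Expected count = 1/3 × 249 = 83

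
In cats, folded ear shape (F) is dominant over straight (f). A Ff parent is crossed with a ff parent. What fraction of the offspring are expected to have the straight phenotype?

Punnett square for Ff × ff:
Offspring genotypes: 2 Ff, 2 ff
Total offspring: 4
Count with target: 2
Probability: 2/4 = 1/2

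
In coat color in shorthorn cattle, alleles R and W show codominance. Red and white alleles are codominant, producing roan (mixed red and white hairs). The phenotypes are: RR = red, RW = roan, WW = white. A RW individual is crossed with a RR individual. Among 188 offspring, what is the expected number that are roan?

Punnett square for RW × RR:
Offspring genotypes: 2 RR, 2 RW
Phenotype counts: 2 red, 2 roan
roan: 2 out of 4 → fraction 1/2
Expected count = 1/2 × 188 = 94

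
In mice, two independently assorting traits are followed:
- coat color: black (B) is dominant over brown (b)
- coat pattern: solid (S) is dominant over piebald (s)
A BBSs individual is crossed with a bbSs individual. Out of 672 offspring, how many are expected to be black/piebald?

Dihybrid cross BBSs × bbSs — consider each gene separately:
coat color: BB × bb → 4 Bb → 4 B_ (out of 4)
coat pattern: Ss × Ss → 1 SS, 2 Ss, 1 ss → 3 S_ : 1 ss (out of 4)
Combine (counts out of 4 × 4 = 16): black/solid (B_S_) = 4×3 = 12; black/piebald (B_ss) = 4×1 = 4
Phenotype counts (out of 16): 12 black/solid, 4 black/piebald
black/piebald: 4 out of 16 → fraction 1/4
Expected count = 1/4 × 672 = 168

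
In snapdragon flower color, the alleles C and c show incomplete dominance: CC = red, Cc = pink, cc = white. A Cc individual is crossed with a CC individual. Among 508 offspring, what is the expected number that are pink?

Punnett square for Cc × CC:
Offspring genotypes: 2 CC, 2 Cc
Phenotype counts: 2 red, 2 pink
pink: 2 out of 4 → fraction 1/2
Expected count = 1/2 × 508 = 254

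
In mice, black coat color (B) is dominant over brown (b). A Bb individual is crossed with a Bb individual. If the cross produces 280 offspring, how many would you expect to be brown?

Punnett square for Bb × Bb:
Offspring genotypes: 1 BB, 2 Bb, 1 bb
black: 3, brown: 1
brown: 1 out of 4 → fraction 1/4
Expected count = 1/4 × 280 = 70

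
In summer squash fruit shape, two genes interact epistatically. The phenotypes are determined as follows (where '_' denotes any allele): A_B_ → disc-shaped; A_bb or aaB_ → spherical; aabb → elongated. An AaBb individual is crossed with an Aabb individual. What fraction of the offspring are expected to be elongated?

Cross: AaBb × Aabb — consider each gene separately:
A gene: Aa × Aa → 1 AA, 2 Aa, 1 aa → 3 A_ : 1 aa (out of 4)
B gene: Bb × bb → 2 Bb, 2 bb → 2 B_ : 2 bb (out of 4)
Genotype classes (out of 4 × 4 = 16): A_B_ = 3×2 = 6; A_bb = 3×2 = 6; aaB_ = 1×2 = 2; aabb = 1×2 = 2
Apply the phenotype rules: A_B_ (6) → disc-shaped; A_bb (6) + aaB_ (2) → spherical; aabb (2) → elongated
Phenotype counts (out of 16): 6 disc-shaped, 8 spherical, 2 elongated
elongated: 2 out of 16
Probability: 2/16 = 1/8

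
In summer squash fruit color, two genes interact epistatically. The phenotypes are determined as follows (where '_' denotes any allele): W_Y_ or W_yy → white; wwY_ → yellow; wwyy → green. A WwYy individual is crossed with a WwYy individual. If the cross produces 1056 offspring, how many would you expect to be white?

Cross: WwYy × WwYy — consider each gene separately:
W gene: Ww × Ww → 1 WW, 2 Ww, 1 ww → 3 W_ : 1 ww (out of 4)
Y gene: Yy × Yy → 1 YY, 2 Yy, 1 yy → 3 Y_ : 1 yy (out of 4)
Genotype classes (out of 4 × 4 = 16): W_Y_ = 3×3 = 9; W_yy = 3×1 = 3; wwY_ = 1×3 = 3; wwyy = 1×1 = 1
Apply the phenotype rules: W_Y_ (9) + W_yy (3) → white; wwY_ (3) → yellow; wwyy (1) → green
Phenotype counts (out of 16): 12 white, 3 yellow, 1 green
white: 12 out of 16 → fraction 3/4
Expected count = 3/4 × 1056 = 792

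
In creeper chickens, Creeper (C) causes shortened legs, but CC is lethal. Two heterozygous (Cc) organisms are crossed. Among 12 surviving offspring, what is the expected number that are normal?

Cross: Cc × Cc
Punnett square offspring (before lethality): 1 CC, 2 Cc, 1 cc
The CC genotype is lethal (embryos die); surviving offspring: 2 Cc, 1 cc
normal: 1 out of 3 → fraction 1/3
Expected count = 1/3 × 12 = 4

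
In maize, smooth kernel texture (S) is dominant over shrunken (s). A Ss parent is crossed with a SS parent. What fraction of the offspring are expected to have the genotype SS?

Punnett square for Ss × SS:
Offspring genotypes: 2 SS, 2 Ss
Total offspring: 4
Count with target: 2
Probability: 2/4 = 1/2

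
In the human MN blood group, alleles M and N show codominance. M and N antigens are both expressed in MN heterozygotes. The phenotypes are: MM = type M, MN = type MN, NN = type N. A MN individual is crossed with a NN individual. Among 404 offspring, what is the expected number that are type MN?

Punnett square for MN × NN:
Offspring genotypes: 2 MN, 2 NN
Phenotype counts: 2 type MN, 2 type N
type MN: 2 out of 4 → fraction 1/2
Expected count = 1/2 × 404 = 202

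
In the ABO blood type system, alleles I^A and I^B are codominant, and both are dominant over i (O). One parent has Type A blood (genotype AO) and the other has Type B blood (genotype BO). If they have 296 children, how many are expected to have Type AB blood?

Cross: AO × BO
Possible offspring genotypes: 1 AB, 1 AO, 1 BO, 1 OO
Blood type counts: 1 Type AB, 1 Type A, 1 Type B, 1 Type O
Probability of Type AB: 1/4
Expected count = 1/4 × 296 = 74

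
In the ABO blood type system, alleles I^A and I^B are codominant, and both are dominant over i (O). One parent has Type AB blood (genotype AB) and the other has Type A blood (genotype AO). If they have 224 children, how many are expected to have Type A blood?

Cross: AB × AO
Possible offspring genotypes: 1 AA, 1 AO, 1 AB, 1 BO
Blood type counts: 2 Type A, 1 Type AB, 1 Type B
Probability of Type A: 2/4 = 1/2
Expected count = 1/2 × 224 = 112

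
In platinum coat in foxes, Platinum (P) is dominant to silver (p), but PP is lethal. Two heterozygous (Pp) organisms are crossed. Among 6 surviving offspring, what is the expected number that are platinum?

Cross: Pp × Pp
Punnett square offspring (before lethality): 1 PP, 2 Pp, 1 pp
The PP genotype is lethal (embryos die); surviving offspring: 2 Pp, 1 pp
platinum: 2 out of 3 → fraction 2/3
Expected count = 2/3 × 6 = 4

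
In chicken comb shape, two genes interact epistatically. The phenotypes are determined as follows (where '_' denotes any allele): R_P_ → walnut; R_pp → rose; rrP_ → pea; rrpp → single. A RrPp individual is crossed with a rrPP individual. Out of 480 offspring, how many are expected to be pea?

Cross: RrPp × rrPP — consider each gene separately:
R gene: Rr × rr → 2 Rr, 2 rr → 2 R_ : 2 rr (out of 4)
P gene: Pp × PP → 2 PP, 2 Pp → 4 P_ (out of 4)
Genotype classes (out of 4 × 4 = 16): R_P_ = 2×4 = 8; rrP_ = 2×4 = 8
Apply the phenotype rules: R_P_ (8) → walnut; rrP_ (8) → pea
Phenotype counts (out of 16): 8 walnut, 8 pea
pea: 8 out of 16 → fraction 1/2
Expected count = 1/2 × 480 = 240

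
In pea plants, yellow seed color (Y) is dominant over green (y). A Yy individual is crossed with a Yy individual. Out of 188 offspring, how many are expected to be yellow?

Punnett square for Yy × Yy:
Offspring genotypes: 1 YY, 2 Yy, 1 yy
yellow: 3, green: 1
yellow: 3 out of 4 → fraction 3/4
Expected count = 3/4 × 188 = 141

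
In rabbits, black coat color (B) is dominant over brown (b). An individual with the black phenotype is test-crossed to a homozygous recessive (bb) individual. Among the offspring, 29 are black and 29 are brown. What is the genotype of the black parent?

Test cross: ? × bb
Offspring: 29 black, 29 brown — approximately 1:1.
A 1:1 ratio in a test cross indicates the unknown parent is heterozygous (Bb).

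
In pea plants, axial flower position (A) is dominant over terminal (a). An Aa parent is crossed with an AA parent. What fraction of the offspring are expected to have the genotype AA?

Punnett square for Aa × AA:
Offspring genotypes: 2 AA, 2 Aa
Total offspring: 4
Count with target: 2
Probability: 2/4 = 1/2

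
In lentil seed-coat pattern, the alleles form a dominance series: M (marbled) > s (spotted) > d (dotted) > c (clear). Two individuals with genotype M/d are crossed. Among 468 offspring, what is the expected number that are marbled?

Cross: M/d × M/d
Allele dominance: M > s > d > c
Offspring genotypes: 1 M/M, 2 M/d, 1 d/d
Phenotype counts: 3 marbled, 1 dotted
marbled: 3 out of 4 → fraction 3/4
Expected count = 3/4 × 468 = 351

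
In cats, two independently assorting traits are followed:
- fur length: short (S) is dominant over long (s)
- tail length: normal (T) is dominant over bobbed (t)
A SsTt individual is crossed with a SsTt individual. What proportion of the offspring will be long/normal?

Dihybrid cross SsTt × SsTt — consider each gene separately:
fur length: Ss × Ss → 1 SS, 2 Ss, 1 ss → 3 S_ : 1 ss (out of 4)
tail length: Tt × Tt → 1 TT, 2 Tt, 1 tt → 3 T_ : 1 tt (out of 4)
Combine (counts out of 4 × 4 = 16): short/normal (S_T_) = 3×3 = 9; short/bobbed (S_tt) = 3×1 = 3; long/normal (ssT_) = 1×3 = 3; long/bobbed (sstt) = 1×1 = 1
Phenotype counts (out of 16): 9 short/normal, 3 short/bobbed, 3 long/normal, 1 long/bobbed
long/normal: 3 out of 16
Probability: 3/16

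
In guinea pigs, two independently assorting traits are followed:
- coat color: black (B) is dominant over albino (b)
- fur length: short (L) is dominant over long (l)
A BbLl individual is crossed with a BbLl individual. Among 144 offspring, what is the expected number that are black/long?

Dihybrid cross BbLl × BbLl — consider each gene separately:
coat color: Bb × Bb → 1 BB, 2 Bb, 1 bb → 3 B_ : 1 bb (out of 4)
fur length: Ll × Ll → 1 LL, 2 Ll, 1 ll → 3 L_ : 1 ll (out of 4)
Combine (counts out of 4 × 4 = 16): black/short (B_L_) = 3×3 = 9; black/long (B_ll) = 3×1 = 3; albino/short (bbL_) = 1×3 = 3; albino/long (bbll) = 1×1 = 1
Phenotype counts (out of 16): 9 black/short, 3 black/long, 3 albino/short, 1 albino/long
black/long: 3 out of 16 → fraction 3/16
Expected count = 3/16 × 144 = 27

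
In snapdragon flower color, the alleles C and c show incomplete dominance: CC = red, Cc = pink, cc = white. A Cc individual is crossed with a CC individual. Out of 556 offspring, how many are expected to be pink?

Punnett square for Cc × CC:
Offspring genotypes: 2 CC, 2 Cc
Phenotype counts: 2 red, 2 pink
pink: 2 out of 4 → fraction 1/2
Expected count = 1/2 × 556 = 278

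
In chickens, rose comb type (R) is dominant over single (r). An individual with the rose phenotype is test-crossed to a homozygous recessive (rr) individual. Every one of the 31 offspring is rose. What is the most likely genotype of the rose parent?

Test cross: ? × rr
All offspring are rose.
If the unknown parent were heterozygous (Rr), about half of 31 offspring would be single; none are. The unknown parent is most likely homozygous dominant (RR).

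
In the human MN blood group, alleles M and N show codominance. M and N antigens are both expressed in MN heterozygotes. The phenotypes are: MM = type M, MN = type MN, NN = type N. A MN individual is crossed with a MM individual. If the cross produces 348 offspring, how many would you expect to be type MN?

Punnett square for MN × MM:
Offspring genotypes: 2 MM, 2 MN
Phenotype counts: 2 type M, 2 type MN
type MN: 2 out of 4 → fraction 1/2
Expected count = 1/2 × 348 = 174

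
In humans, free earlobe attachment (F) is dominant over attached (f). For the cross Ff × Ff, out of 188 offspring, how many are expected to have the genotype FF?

Punnett square for Ff × Ff:
Offspring genotypes: 1 FF, 2 Ff, 1 ff
Total offspring: 4
Count with target: 1
Probability: 1/4
Expected count = 1/4 × 188 = 47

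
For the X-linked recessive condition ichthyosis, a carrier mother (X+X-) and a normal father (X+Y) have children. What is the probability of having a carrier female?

Cross: X+X- × X+Y
Offspring: 1 X+X+, 1 X+Y, 1 X+X-, 1 X-Y
Probability of a carrier female: 1/4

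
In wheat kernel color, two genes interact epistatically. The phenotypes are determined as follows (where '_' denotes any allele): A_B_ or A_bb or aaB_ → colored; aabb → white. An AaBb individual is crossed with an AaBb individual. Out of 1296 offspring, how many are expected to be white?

Cross: AaBb × AaBb — consider each gene separately:
A gene: Aa × Aa → 1 AA, 2 Aa, 1 aa → 3 A_ : 1 aa (out of 4)
B gene: Bb × Bb → 1 BB, 2 Bb, 1 bb → 3 B_ : 1 bb (out of 4)
Genotype classes (out of 4 × 4 = 16): A_B_ = 3×3 = 9; A_bb = 3×1 = 3; aaB_ = 1×3 = 3; aabb = 1×1 = 1
Apply the phenotype rules: A_B_ (9) + A_bb (3) + aaB_ (3) → colored; aabb (1) → white
Phenotype counts (out of 16): 15 colored, 1 white
white: 1 out of 16 → fraction 1/16
Expected count = 1/16 × 1296 = 81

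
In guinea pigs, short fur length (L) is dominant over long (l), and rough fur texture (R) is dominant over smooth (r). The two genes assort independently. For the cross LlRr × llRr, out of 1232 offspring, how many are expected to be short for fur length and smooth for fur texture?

Dihybrid cross LlRr × llRr — consider each gene separately:
fur length: Ll × ll → 2 Ll, 2 ll → 2 L_ : 2 ll (out of 4)
fur texture: Rr × Rr → 1 RR, 2 Rr, 1 rr → 3 R_ : 1 rr (out of 4)
Looking for: short (L_) and smooth (rr)
P(short) = 2/4, P(smooth) = 1/4
P(both) = 2/4 × 1/4 = 2/16 = 1/8
Expected count = 1/8 × 1232 = 154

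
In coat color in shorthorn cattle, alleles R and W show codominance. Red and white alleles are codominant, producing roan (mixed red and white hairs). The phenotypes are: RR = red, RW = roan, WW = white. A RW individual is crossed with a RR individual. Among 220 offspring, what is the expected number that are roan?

Punnett square for RW × RR:
Offspring genotypes: 2 RR, 2 RW
Phenotype counts: 2 red, 2 roan
roan: 2 out of 4 → fraction 1/2
Expected count = 1/2 × 220 = 110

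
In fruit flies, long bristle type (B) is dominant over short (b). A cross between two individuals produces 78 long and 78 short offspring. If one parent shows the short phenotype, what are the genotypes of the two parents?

Observed offspring: 78 long, 78 short
The observed ratio simplifies to 1:1. One parent shows short, so its genotype must be bb. A 1:1 offspring split requires the other parent to be heterozygous (Bb).
Parent genotypes: bb × Bb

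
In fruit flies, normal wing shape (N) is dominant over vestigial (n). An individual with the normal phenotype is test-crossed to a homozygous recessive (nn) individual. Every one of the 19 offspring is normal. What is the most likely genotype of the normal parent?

Test cross: ? × nn
All offspring are normal.
If the unknown parent were heterozygous (Nn), about half of 19 offspring would be vestigial; none are. The unknown parent is most likely homozygous dominant (NN).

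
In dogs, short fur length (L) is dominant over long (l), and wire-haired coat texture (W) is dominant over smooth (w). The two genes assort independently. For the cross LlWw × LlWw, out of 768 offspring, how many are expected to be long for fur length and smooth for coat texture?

Dihybrid cross LlWw × LlWw — consider each gene separately:
fur length: Ll × Ll → 1 LL, 2 Ll, 1 ll → 3 L_ : 1 ll (out of 4)
coat texture: Ww × Ww → 1 WW, 2 Ww, 1 ww → 3 W_ : 1 ww (out of 4)
Looking for: long (ll) and smooth (ww)
P(long) = 1/4, P(smooth) = 1/4
P(both) = 1/4 × 1/4 = 1/16
Expected count = 1/16 × 768 = 48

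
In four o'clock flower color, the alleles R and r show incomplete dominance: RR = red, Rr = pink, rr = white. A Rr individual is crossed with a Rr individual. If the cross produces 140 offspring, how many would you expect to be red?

Punnett square for Rr × Rr:
Offspring genotypes: 1 RR, 2 Rr, 1 rr
Phenotype counts: 1 red, 2 pink, 1 white
red: 1 out of 4 → fraction 1/4
Expected count = 1/4 × 140 = 35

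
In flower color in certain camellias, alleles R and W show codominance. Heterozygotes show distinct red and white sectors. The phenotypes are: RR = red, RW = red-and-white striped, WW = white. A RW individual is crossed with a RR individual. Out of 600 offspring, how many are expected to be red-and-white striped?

Punnett square for RW × RR:
Offspring genotypes: 2 RR, 2 RW
Phenotype counts: 2 red, 2 red-and-white striped
red-and-white striped: 2 out of 4 → fraction 1/2
Expected count = 1/2 × 600 = 300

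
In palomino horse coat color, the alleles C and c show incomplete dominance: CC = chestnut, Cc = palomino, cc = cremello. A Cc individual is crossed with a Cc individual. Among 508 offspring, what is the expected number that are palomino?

Punnett square for Cc × Cc:
Offspring genotypes: 1 CC, 2 Cc, 1 cc
Phenotype counts: 1 chestnut, 2 palomino, 1 cremello
palomino: 2 out of 4 → fraction 1/2
Expected count = 1/2 × 508 = 254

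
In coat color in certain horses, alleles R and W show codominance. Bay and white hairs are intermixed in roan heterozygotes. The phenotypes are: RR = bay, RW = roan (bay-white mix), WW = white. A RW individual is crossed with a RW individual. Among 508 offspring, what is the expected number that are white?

Punnett square for RW × RW:
Offspring genotypes: 1 RR, 2 RW, 1 WW
Phenotype counts: 1 bay, 2 roan (bay-white mix), 1 white
white: 1 out of 4 → fraction 1/4
Expected count = 1/4 × 508 = 127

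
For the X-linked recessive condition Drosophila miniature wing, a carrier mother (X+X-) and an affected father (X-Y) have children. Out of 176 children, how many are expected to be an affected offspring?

Cross: X+X- × X-Y
Offspring: 1 X+X-, 1 X+Y, 1 X-X-, 1 X-Y
Probability of an affected offspring: 2/4 = 1/2
Expected count = 1/2 × 176 = 88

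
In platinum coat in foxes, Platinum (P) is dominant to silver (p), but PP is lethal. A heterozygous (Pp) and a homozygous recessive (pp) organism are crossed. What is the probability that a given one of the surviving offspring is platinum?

Cross: Pp × pp
Punnett square offspring (before lethality): 2 Pp, 2 pp
No PP offspring are produced in this cross.
platinum: 2 out of 4
Probability: 2/4 = 1/2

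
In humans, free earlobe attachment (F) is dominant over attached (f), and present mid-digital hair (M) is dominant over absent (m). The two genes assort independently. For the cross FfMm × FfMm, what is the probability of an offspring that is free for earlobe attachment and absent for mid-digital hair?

Dihybrid cross FfMm × FfMm — consider each gene separately:
earlobe attachment: Ff × Ff → 1 FF, 2 Ff, 1 ff → 3 F_ : 1 ff (out of 4)
mid-digital hair: Mm × Mm → 1 MM, 2 Mm, 1 mm → 3 M_ : 1 mm (out of 4)
Looking for: free (F_) and absent (mm)
P(free) = 3/4, P(absent) = 1/4
P(both) = 3/4 × 1/4 = 3/16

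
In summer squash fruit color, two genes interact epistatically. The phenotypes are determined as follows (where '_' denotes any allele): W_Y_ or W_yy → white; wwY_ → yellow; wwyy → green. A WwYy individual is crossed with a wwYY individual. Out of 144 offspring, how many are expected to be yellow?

Cross: WwYy × wwYY — consider each gene separately:
W gene: Ww × ww → 2 Ww, 2 ww → 2 W_ : 2 ww (out of 4)
Y gene: Yy × YY → 2 YY, 2 Yy → 4 Y_ (out of 4)
Genotype classes (out of 4 × 4 = 16): W_Y_ = 2×4 = 8; wwY_ = 2×4 = 8
Apply the phenotype rules: W_Y_ (8) → white; wwY_ (8) → yellow
Phenotype counts (out of 16): 8 white, 8 yellow
yellow: 8 out of 16 → fraction 1/2
Expected count = 1/2 × 144 = 72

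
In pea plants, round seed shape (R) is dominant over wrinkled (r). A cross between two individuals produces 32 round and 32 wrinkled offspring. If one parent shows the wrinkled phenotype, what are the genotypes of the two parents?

Observed offspring: 32 round, 32 wrinkled
The observed ratio simplifies to 1:1. One parent shows wrinkled, so its genotype must be rr. A 1:1 offspring split requires the other parent to be heterozygous (Rr).
Parent genotypes: rr × Rr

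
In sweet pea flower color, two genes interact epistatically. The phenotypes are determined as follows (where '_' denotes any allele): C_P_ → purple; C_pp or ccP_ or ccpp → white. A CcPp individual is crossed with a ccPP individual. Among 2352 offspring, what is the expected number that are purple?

Cross: CcPp × ccPP — consider each gene separately:
C gene: Cc × cc → 2 Cc, 2 cc → 2 C_ : 2 cc (out of 4)
P gene: Pp × PP → 2 PP, 2 Pp → 4 P_ (out of 4)
Genotype classes (out of 4 × 4 = 16): C_P_ = 2×4 = 8; ccP_ = 2×4 = 8
Apply the phenotype rules: C_P_ (8) → purple; ccP_ (8) → white
Phenotype counts (out of 16): 8 purple, 8 white
purple: 8 out of 16 → fraction 1/2
Expected count = 1/2 × 2352 = 1176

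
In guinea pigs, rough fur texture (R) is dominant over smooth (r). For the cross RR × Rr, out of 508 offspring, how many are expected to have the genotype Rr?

Punnett square for RR × Rr:
Offspring genotypes: 2 RR, 2 Rr
Total offspring: 4
Count with target: 2
Probability: 2/4 = 1/2
Expected count = 1/2 × 508 = 254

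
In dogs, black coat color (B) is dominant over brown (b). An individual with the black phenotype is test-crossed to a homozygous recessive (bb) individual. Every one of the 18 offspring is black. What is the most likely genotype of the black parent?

Test cross: ? × bb
All offspring are black.
If the unknown parent were heterozygous (Bb), about half of 18 offspring would be brown; none are. The unknown parent is most likely homozygous dominant (BB).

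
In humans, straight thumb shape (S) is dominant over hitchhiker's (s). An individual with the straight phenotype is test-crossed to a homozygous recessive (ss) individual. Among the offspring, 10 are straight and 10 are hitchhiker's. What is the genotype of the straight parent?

Test cross: ? × ss
Offspring: 10 straight, 10 hitchhiker's — approximately 1:1.
A 1:1 ratio in a test cross indicates the unknown parent is heterozygous (Ss).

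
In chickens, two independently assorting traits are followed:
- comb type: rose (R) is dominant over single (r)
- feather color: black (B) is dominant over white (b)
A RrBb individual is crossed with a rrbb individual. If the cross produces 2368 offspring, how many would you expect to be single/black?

Dihybrid cross RrBb × rrbb — consider each gene separately:
comb type: Rr × rr → 2 Rr, 2 rr → 2 R_ : 2 rr (out of 4)
feather color: Bb × bb → 2 Bb, 2 bb → 2 B_ : 2 bb (out of 4)
Combine (counts out of 4 × 4 = 16): rose/black (R_B_) = 2×2 = 4; rose/white (R_bb) = 2×2 = 4; single/black (rrB_) = 2×2 = 4; single/white (rrbb) = 2×2 = 4
Phenotype counts (out of 16): 4 rose/black, 4 rose/white, 4 single/black, 4 single/white
single/black: 4 out of 16 → fraction 1/4
Expected count = 1/4 × 2368 = 592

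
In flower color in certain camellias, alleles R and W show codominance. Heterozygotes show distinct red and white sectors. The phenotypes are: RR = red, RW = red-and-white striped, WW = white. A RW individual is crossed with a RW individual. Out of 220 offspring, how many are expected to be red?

Punnett square for RW × RW:
Offspring genotypes: 1 RR, 2 RW, 1 WW
Phenotype counts: 1 red, 2 red-and-white striped, 1 white
red: 1 out of 4 → fraction 1/4
Expected count = 1/4 × 220 = 55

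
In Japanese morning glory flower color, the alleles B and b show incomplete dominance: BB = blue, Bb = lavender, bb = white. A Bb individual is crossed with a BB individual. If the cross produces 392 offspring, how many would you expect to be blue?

Punnett square for Bb × BB:
Offspring genotypes: 2 BB, 2 Bb
Phenotype counts: 2 blue, 2 lavender
blue: 2 out of 4 → fraction 1/2
Expected count = 1/2 × 392 = 196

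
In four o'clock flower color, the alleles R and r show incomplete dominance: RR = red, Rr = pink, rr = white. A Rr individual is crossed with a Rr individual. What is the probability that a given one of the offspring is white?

Punnett square for Rr × Rr:
Offspring genotypes: 1 RR, 2 Rr, 1 rr
Phenotype counts: 1 red, 2 pink, 1 white
white: 1 out of 4
Probability: 1/4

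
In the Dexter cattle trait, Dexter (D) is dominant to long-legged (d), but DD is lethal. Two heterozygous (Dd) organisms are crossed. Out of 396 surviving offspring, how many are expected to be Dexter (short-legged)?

Cross: Dd × Dd
Punnett square offspring (before lethality): 1 DD, 2 Dd, 1 dd
The DD genotype is lethal (embryos die); surviving offspring: 2 Dd, 1 dd
Dexter (short-legged): 2 out of 3 → fraction 2/3
Expected count = 2/3 × 396 = 264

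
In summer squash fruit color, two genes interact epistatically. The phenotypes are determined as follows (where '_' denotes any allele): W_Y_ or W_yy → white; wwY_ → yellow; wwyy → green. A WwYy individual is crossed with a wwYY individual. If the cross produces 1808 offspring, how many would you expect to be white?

Cross: WwYy × wwYY — consider each gene separately:
W gene: Ww × ww → 2 Ww, 2 ww → 2 W_ : 2 ww (out of 4)
Y gene: Yy × YY → 2 YY, 2 Yy → 4 Y_ (out of 4)
Genotype classes (out of 4 × 4 = 16): W_Y_ = 2×4 = 8; wwY_ = 2×4 = 8
Apply the phenotype rules: W_Y_ (8) → white; wwY_ (8) → yellow
Phenotype counts (out of 16): 8 white, 8 yellow
white: 8 out of 16 → fraction 1/2
Expected count = 1/2 × 1808 = 904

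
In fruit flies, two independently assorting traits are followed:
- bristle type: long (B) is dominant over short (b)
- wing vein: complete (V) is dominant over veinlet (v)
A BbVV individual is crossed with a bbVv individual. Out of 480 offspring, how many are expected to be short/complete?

Dihybrid cross BbVV × bbVv — consider each gene separately:
bristle type: Bb × bb → 2 Bb, 2 bb → 2 B_ : 2 bb (out of 4)
wing vein: VV × Vv → 2 VV, 2 Vv → 4 V_ (out of 4)
Combine (counts out of 4 × 4 = 16): long/complete (B_V_) = 2×4 = 8; short/complete (bbV_) = 2×4 = 8
Phenotype counts (out of 16): 8 long/complete, 8 short/complete
short/complete: 8 out of 16 → fraction 1/2
Expected count = 1/2 × 480 = 240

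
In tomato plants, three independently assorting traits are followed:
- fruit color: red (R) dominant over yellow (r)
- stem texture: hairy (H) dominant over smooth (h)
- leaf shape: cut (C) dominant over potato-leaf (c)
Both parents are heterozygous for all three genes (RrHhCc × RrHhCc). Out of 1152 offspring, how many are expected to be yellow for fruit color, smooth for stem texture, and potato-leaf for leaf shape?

Trihybrid cross: RrHhCc × RrHhCc
Each trait segregates independently with a 3:1 phenotypic ratio, so each gene contributes 3/4 (dominant) or 1/4 (recessive).
Target: yellow (fruit color), smooth (stem texture), potato-leaf (leaf shape)
Probability = product of independent per-trait probabilities
= 1/4 × 1/4 × 1/4 = 1/64
Expected count = 1/64 × 1152 = 18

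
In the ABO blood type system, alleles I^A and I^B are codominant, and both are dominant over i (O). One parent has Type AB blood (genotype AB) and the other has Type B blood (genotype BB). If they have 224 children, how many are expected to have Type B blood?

Cross: AB × BB
Possible offspring genotypes: 2 AB, 2 BB
Blood type counts: 2 Type AB, 2 Type B
Probability of Type B: 2/4 = 1/2
Expected count = 1/2 × 224 = 112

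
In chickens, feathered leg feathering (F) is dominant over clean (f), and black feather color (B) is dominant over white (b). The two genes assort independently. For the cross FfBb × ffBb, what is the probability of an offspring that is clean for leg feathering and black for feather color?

Dihybrid cross FfBb × ffBb — consider each gene separately:
leg feathering: Ff × ff → 2 Ff, 2 ff → 2 F_ : 2 ff (out of 4)
feather color: Bb × Bb → 1 BB, 2 Bb, 1 bb → 3 B_ : 1 bb (out of 4)
Looking for: clean (ff) and black (B_)
P(clean) = 2/4, P(black) = 3/4
P(both) = 2/4 × 3/4 = 6/16 = 3/8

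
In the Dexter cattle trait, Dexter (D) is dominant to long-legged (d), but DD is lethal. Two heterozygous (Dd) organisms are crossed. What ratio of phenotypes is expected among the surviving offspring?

Cross: Dd × Dd
Punnett square offspring (before lethality): 1 DD, 2 Dd, 1 dd
The DD genotype is lethal (embryos die); surviving offspring: 2 Dd, 1 dd
Ratio: 2 Dexter (short-legged) : 1 long-legged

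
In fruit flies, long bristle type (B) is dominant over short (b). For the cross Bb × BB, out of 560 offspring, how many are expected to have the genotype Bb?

Punnett square for Bb × BB:
Offspring genotypes: 2 BB, 2 Bb
Total offspring: 4
Count with target: 2
Probability: 2/4 = 1/2
Expected count = 1/2 × 560 = 280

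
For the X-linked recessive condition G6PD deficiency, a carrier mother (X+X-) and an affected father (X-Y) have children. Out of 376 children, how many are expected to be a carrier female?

Cross: X+X- × X-Y
Offspring: 1 X+X-, 1 X+Y, 1 X-X-, 1 X-Y
Probability of a carrier female: 1/4
Expected count = 1/4 × 376 = 94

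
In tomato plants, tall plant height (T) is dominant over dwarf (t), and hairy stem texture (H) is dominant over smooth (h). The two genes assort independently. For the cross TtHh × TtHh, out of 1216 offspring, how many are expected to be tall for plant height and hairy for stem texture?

Dihybrid cross TtHh × TtHh — consider each gene separately:
plant height: Tt × Tt → 1 TT, 2 Tt, 1 tt → 3 T_ : 1 tt (out of 4)
stem texture: Hh × Hh → 1 HH, 2 Hh, 1 hh → 3 H_ : 1 hh (out of 4)
Looking for: tall (T_) and hairy (H_)
P(tall) = 3/4, P(hairy) = 3/4
P(both) = 3/4 × 3/4 = 9/16
Expected count = 9/16 × 1216 = 684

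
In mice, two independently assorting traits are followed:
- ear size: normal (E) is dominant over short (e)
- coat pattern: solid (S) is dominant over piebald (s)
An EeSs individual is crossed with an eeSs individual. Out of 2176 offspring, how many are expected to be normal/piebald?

Dihybrid cross EeSs × eeSs — consider each gene separately:
ear size: Ee × ee → 2 Ee, 2 ee → 2 E_ : 2 ee (out of 4)
coat pattern: Ss × Ss → 1 SS, 2 Ss, 1 ss → 3 S_ : 1 ss (out of 4)
Combine (counts out of 4 × 4 = 16): normal/solid (E_S_) = 2×3 = 6; normal/piebald (E_ss) = 2×1 = 2; short/solid (eeS_) = 2×3 = 6; short/piebald (eess) = 2×1 = 2
Phenotype counts (out of 16): 6 normal/solid, 2 normal/piebald, 6 short/solid, 2 short/piebald
normal/piebald: 2 out of 16 → fraction 1/8
Expected count = 1/8 × 2176 = 272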